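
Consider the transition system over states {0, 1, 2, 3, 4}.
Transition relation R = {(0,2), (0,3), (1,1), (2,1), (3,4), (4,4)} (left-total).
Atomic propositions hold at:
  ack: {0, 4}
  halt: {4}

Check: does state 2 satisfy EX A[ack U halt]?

A[ack U halt]: least fixpoint, start Z0 = Sat(halt) = {4}, add states in Sat(ack) with every successor in Z. Already a fixed point.
Sat(A[ack U halt]) = {4}
Sat(EX A[ack U halt]) = {s : some successor in {4}} = {3, 4}
2 ∉ Sat(EX A[ack U halt]) = {3, 4}, so the formula does not hold at 2.

No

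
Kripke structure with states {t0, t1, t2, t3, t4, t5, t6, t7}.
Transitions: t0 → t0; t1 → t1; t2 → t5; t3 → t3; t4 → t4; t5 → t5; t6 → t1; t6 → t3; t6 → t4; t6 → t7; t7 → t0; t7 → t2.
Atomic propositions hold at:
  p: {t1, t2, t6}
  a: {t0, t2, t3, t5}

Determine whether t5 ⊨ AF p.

No

AF p: least fixpoint, start Z0 = {t1, t2, t6}, add states with every successor in Z. Already a fixed point.
Sat(AF p) = {t1, t2, t6}
t5 ∉ Sat(AF p) = {t1, t2, t6}, so the formula does not hold at t5.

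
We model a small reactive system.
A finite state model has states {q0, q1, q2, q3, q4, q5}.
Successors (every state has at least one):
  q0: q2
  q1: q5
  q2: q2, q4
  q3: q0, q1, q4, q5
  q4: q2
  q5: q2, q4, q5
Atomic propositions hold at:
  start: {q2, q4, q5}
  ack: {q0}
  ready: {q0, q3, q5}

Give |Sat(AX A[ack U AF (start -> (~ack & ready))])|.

1

Sat(~ack) = {q1, q2, q3, q4, q5}
Sat(~ack & ready) = {q3, q5}
Sat(start -> (~ack & ready)) = {q0, q1, q3, q5}
AF (start -> (~ack & ready)): least fixpoint, start Z0 = {q0, q1, q3, q5}, add states with every successor in Z. Already a fixed point.
Sat(AF (start -> (~ack & ready))) = {q0, q1, q3, q5}
A[ack U AF (start -> (~ack & ready))]: least fixpoint, start Z0 = Sat(AF (start -> (~ack & ready))) = {q0, q1, q3, q5}, add states in Sat(ack) with every successor in Z. Already a fixed point.
Sat(A[ack U AF (start -> (~ack & ready))]) = {q0, q1, q3, q5}
Sat(AX A[ack U AF (start -> (~ack & ready))]) = {s : every successor in {q0, q1, q3, q5}} = {q1}
|Sat(AX A[ack U AF (start -> (~ack & ready))])| = |{q1}| = 1.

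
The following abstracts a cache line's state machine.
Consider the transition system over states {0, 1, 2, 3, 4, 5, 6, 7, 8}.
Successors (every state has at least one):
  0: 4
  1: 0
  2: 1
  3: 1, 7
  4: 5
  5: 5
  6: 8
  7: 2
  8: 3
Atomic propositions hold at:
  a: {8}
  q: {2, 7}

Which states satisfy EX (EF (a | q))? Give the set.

{3, 6, 7, 8}

Sat(a | q) = {2, 7, 8}
EF (a | q): least fixpoint, start Z0 = {2, 7, 8}, add states with some successor in Z. Z1 = {2, 3, 6, 7, 8}; fixed.
Sat(EF (a | q)) = {2, 3, 6, 7, 8}
Sat(EX (EF (a | q))) = {s : some successor in {2, 3, 6, 7, 8}} = {3, 6, 7, 8}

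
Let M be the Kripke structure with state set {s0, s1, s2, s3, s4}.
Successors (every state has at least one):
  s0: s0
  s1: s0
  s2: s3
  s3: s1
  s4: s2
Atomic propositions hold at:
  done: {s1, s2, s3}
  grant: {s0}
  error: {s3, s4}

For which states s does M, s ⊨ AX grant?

Sat(AX grant) = {s : every successor in {s0}} = {s0, s1}

{s0, s1}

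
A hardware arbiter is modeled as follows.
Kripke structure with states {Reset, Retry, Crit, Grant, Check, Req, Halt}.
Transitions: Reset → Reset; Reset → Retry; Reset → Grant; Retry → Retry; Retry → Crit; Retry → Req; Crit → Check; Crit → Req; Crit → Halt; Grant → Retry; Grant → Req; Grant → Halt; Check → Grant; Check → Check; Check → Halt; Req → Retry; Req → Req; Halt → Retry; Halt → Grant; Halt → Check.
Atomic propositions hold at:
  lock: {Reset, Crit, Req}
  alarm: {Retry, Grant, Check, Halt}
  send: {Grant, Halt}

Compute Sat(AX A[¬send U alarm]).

Sat(¬send) = {Reset, Retry, Crit, Check, Req}
A[¬send U alarm]: least fixpoint, start Z0 = Sat(alarm) = {Retry, Grant, Check, Halt}, add states in Sat(¬send) with every successor in Z. Already a fixed point.
Sat(A[¬send U alarm]) = {Retry, Grant, Check, Halt}
Sat(AX A[¬send U alarm]) = {s : every successor in {Retry, Grant, Check, Halt}} = {Check, Halt}

{Check, Halt}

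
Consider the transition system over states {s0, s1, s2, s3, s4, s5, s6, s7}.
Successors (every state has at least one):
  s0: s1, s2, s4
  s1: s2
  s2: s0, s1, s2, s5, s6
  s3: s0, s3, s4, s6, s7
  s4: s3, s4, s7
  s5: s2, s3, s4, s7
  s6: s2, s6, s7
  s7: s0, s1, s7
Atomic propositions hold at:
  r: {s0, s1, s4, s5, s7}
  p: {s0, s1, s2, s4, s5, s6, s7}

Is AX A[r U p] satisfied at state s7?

A[r U p]: least fixpoint, start Z0 = Sat(p) = {s0, s1, s2, s4, s5, s6, s7}, add states in Sat(r) with every successor in Z. Already a fixed point.
Sat(A[r U p]) = {s0, s1, s2, s4, s5, s6, s7}
Sat(AX A[r U p]) = {s : every successor in {s0, s1, s2, s4, s5, s6, s7}} = {s0, s1, s2, s6, s7}
s7 ∈ Sat(AX A[r U p]) = {s0, s1, s2, s6, s7}, so the formula holds at s7.

Yes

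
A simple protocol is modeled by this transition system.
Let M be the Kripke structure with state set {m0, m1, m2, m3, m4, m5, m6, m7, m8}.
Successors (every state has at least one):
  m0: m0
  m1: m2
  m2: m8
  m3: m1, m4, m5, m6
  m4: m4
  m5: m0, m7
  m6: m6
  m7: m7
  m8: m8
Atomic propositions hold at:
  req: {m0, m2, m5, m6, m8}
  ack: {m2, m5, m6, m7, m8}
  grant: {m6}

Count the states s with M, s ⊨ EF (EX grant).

Sat(EX grant) = {s : some successor in {m6}} = {m3, m6}
EF (EX grant): least fixpoint, start Z0 = {m3, m6}, add states with some successor in Z. Already a fixed point.
Sat(EF (EX grant)) = {m3, m6}
|Sat(EF (EX grant))| = |{m3, m6}| = 2.

2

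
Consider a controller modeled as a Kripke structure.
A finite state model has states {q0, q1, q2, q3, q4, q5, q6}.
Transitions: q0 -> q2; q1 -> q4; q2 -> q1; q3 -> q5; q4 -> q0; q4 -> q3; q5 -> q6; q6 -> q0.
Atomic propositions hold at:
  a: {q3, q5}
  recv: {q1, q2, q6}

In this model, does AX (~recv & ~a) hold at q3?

Sat(~recv) = {q0, q3, q4, q5}
Sat(~a) = {q0, q1, q2, q4, q6}
Sat(~recv & ~a) = {q0, q4}
Sat(AX (~recv & ~a)) = {s : every successor in {q0, q4}} = {q1, q6}
q3 ∉ Sat(AX (~recv & ~a)) = {q1, q6}, so the formula does not hold at q3.

No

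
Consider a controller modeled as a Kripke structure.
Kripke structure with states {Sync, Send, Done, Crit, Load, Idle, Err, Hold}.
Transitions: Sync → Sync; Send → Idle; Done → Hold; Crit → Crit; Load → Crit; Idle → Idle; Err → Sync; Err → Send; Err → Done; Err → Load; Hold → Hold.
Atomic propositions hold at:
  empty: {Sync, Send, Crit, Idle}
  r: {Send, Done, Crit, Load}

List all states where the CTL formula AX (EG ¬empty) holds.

{Done, Hold}

Sat(¬empty) = {Done, Load, Err, Hold}
EG ¬empty: greatest fixpoint, start Z0 = {Done, Load, Err, Hold}, keep only states in Sat with some successor in Z. Z1 = {Done, Err, Hold}; fixed.
Sat(EG ¬empty) = {Done, Err, Hold}
Sat(AX (EG ¬empty)) = {s : every successor in {Done, Err, Hold}} = {Done, Hold}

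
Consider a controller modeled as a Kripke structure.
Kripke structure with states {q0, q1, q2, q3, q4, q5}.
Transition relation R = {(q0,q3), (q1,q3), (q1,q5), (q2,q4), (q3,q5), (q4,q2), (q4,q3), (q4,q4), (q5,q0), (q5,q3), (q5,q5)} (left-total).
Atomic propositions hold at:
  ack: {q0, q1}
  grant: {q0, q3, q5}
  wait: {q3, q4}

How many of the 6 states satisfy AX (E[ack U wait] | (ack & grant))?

2

E[ack U wait]: least fixpoint, start Z0 = Sat(wait) = {q3, q4}, add states in Sat(ack) with some successor in Z. Z1 = {q0, q1, q3, q4}; fixed.
Sat(E[ack U wait]) = {q0, q1, q3, q4}
Sat(ack & grant) = {q0}
Sat(E[ack U wait] | (ack & grant)) = {q0, q1, q3, q4}
Sat(AX (E[ack U wait] | (ack & grant))) = {s : every successor in {q0, q1, q3, q4}} = {q0, q2}
|Sat(AX (E[ack U wait] | (ack & grant)))| = |{q0, q2}| = 2.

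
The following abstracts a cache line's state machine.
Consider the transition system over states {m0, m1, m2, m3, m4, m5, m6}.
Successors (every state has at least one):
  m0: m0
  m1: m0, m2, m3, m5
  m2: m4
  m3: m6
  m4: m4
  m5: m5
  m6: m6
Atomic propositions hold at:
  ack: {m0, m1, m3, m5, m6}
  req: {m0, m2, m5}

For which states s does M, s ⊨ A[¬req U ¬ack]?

Sat(¬req) = {m1, m3, m4, m6}
Sat(¬ack) = {m2, m4}
A[¬req U ¬ack]: least fixpoint, start Z0 = Sat(¬ack) = {m2, m4}, add states in Sat(¬req) with every successor in Z. Already a fixed point.
Sat(A[¬req U ¬ack]) = {m2, m4}

{m2, m4}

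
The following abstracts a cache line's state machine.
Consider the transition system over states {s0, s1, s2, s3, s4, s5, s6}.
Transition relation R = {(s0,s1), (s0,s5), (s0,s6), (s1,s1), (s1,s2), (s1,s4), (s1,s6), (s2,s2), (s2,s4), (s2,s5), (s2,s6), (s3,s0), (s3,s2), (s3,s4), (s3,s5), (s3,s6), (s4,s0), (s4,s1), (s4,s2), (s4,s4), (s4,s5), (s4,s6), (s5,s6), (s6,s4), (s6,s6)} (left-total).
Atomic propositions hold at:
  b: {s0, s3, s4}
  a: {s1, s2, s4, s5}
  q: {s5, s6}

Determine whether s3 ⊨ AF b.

AF b: least fixpoint, start Z0 = {s0, s3, s4}, add states with every successor in Z. Already a fixed point.
Sat(AF b) = {s0, s3, s4}
s3 ∈ Sat(AF b) = {s0, s3, s4}, so the formula holds at s3.

Yes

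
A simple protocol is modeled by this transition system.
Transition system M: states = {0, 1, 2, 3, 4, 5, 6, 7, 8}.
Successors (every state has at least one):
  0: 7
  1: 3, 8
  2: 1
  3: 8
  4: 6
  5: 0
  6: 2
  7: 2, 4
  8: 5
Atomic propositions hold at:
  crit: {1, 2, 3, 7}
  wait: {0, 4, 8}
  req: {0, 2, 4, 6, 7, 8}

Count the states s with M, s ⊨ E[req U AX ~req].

Sat(~req) = {1, 3, 5}
Sat(AX ~req) = {s : every successor in {1, 3, 5}} = {2, 8}
E[req U AX ~req]: least fixpoint, start Z0 = Sat(AX ~req) = {2, 8}, add states in Sat(req) with some successor in Z. Z1 = {2, 6, 7, 8}; Z2 = {0, 2, 4, 6, 7, 8}; fixed.
Sat(E[req U AX ~req]) = {0, 2, 4, 6, 7, 8}
|Sat(E[req U AX ~req])| = |{0, 2, 4, 6, 7, 8}| = 6.

6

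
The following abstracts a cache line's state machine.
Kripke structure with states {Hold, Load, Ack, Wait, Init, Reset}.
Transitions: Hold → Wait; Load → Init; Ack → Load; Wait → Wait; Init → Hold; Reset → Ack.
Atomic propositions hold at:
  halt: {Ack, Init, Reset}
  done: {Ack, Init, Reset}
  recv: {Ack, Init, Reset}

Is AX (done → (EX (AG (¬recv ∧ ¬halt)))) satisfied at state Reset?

Sat(¬recv) = {Hold, Load, Wait}
Sat(¬halt) = {Hold, Load, Wait}
Sat(¬recv ∧ ¬halt) = {Hold, Load, Wait}
AG (¬recv ∧ ¬halt): greatest fixpoint, start Z0 = {Hold, Load, Wait}, keep only states in Sat with every successor in Z. Z1 = {Hold, Wait}; fixed.
Sat(AG (¬recv ∧ ¬halt)) = {Hold, Wait}
Sat(EX (AG (¬recv ∧ ¬halt))) = {s : some successor in {Hold, Wait}} = {Hold, Wait, Init}
Sat(done → (EX (AG (¬recv ∧ ¬halt)))) = {Hold, Load, Wait, Init}
Sat(AX (done → (EX (AG (¬recv ∧ ¬halt))))) = {s : every successor in {Hold, Load, Wait, Init}} = {Hold, Load, Ack, Wait, Init}
Reset ∉ Sat(AX (done → (EX (AG (¬recv ∧ ¬halt))))) = {Hold, Load, Ack, Wait, Init}, so the formula does not hold at Reset.

No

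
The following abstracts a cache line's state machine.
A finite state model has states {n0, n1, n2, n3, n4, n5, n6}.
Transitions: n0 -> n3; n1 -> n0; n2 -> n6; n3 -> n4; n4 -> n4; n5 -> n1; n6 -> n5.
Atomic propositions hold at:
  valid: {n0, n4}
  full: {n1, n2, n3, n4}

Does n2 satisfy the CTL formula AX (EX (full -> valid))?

Yes

Sat(full -> valid) = {n0, n4, n5, n6}
Sat(EX (full -> valid)) = {s : some successor in {n0, n4, n5, n6}} = {n1, n2, n3, n4, n6}
Sat(AX (EX (full -> valid))) = {s : every successor in {n1, n2, n3, n4, n6}} = {n0, n2, n3, n4, n5}
n2 ∈ Sat(AX (EX (full -> valid))) = {n0, n2, n3, n4, n5}, so the formula holds at n2.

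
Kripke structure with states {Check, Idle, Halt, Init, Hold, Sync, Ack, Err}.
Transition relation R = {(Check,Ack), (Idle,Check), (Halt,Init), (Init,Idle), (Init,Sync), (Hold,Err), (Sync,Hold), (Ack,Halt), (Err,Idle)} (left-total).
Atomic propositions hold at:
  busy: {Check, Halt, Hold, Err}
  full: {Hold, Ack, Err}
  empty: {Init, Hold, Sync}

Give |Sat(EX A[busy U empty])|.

4

A[busy U empty]: least fixpoint, start Z0 = Sat(empty) = {Init, Hold, Sync}, add states in Sat(busy) with every successor in Z. Z1 = {Halt, Init, Hold, Sync}; fixed.
Sat(A[busy U empty]) = {Halt, Init, Hold, Sync}
Sat(EX A[busy U empty]) = {s : some successor in {Halt, Init, Hold, Sync}} = {Halt, Init, Sync, Ack}
|Sat(EX A[busy U empty])| = |{Halt, Init, Sync, Ack}| = 4.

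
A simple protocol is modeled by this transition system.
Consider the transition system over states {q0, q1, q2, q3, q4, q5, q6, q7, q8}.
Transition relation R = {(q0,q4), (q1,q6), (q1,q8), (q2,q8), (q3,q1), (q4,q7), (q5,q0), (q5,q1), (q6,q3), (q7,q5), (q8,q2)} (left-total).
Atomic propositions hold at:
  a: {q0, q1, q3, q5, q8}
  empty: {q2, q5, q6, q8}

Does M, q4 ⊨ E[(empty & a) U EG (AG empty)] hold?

Sat(empty & a) = {q5, q8}
AG empty: greatest fixpoint, start Z0 = {q2, q5, q6, q8}, keep only states in Sat with every successor in Z. Z1 = {q2, q8}; fixed.
Sat(AG empty) = {q2, q8}
EG (AG empty): greatest fixpoint, start Z0 = {q2, q8}, keep only states in Sat with some successor in Z. Already a fixed point.
Sat(EG (AG empty)) = {q2, q8}
E[(empty & a) U EG (AG empty)]: least fixpoint, start Z0 = Sat(EG (AG empty)) = {q2, q8}, add states in Sat(empty & a) with some successor in Z. Already a fixed point.
Sat(E[(empty & a) U EG (AG empty)]) = {q2, q8}
q4 ∉ Sat(E[(empty & a) U EG (AG empty)]) = {q2, q8}, so the formula does not hold at q4.

No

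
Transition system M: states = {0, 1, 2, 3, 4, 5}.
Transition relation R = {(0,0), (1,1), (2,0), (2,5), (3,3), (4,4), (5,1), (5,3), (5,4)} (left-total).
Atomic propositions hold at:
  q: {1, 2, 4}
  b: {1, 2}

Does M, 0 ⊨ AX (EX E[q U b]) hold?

E[q U b]: least fixpoint, start Z0 = Sat(b) = {1, 2}, add states in Sat(q) with some successor in Z. Already a fixed point.
Sat(E[q U b]) = {1, 2}
Sat(EX E[q U b]) = {s : some successor in {1, 2}} = {1, 5}
Sat(AX (EX E[q U b])) = {s : every successor in {1, 5}} = {1}
0 ∉ Sat(AX (EX E[q U b])) = {1}, so the formula does not hold at 0.

No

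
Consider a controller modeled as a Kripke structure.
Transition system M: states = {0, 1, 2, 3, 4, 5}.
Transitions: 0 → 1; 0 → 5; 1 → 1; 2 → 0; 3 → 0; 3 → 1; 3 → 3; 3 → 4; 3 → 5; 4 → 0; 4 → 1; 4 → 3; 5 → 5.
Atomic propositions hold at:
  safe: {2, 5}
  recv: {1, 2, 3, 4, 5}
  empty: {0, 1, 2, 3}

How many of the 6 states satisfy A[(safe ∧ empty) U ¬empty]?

Sat(safe ∧ empty) = {2}
Sat(¬empty) = {4, 5}
A[(safe ∧ empty) U ¬empty]: least fixpoint, start Z0 = Sat(¬empty) = {4, 5}, add states in Sat(safe ∧ empty) with every successor in Z. Already a fixed point.
Sat(A[(safe ∧ empty) U ¬empty]) = {4, 5}
|Sat(A[(safe ∧ empty) U ¬empty])| = |{4, 5}| = 2.

2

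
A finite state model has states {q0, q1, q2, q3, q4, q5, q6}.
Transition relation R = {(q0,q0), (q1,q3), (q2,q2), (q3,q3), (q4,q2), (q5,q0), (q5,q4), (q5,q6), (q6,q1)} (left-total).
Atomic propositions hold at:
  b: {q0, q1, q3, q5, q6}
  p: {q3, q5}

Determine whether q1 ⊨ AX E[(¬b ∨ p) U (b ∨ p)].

Yes

Sat(¬b) = {q2, q4}
Sat(¬b ∨ p) = {q2, q3, q4, q5}
Sat(b ∨ p) = {q0, q1, q3, q5, q6}
E[(¬b ∨ p) U (b ∨ p)]: least fixpoint, start Z0 = Sat((b ∨ p)) = {q0, q1, q3, q5, q6}, add states in Sat(¬b ∨ p) with some successor in Z. Already a fixed point.
Sat(E[(¬b ∨ p) U (b ∨ p)]) = {q0, q1, q3, q5, q6}
Sat(AX E[(¬b ∨ p) U (b ∨ p)]) = {s : every successor in {q0, q1, q3, q5, q6}} = {q0, q1, q3, q6}
q1 ∈ Sat(AX E[(¬b ∨ p) U (b ∨ p)]) = {q0, q1, q3, q6}, so the formula holds at q1.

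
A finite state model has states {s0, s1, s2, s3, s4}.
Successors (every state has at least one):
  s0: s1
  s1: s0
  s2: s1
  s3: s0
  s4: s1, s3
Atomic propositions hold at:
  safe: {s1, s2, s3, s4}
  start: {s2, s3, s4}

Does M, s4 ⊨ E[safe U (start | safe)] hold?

Sat(start | safe) = {s1, s2, s3, s4}
E[safe U (start | safe)]: least fixpoint, start Z0 = Sat((start | safe)) = {s1, s2, s3, s4}, add states in Sat(safe) with some successor in Z. Already a fixed point.
Sat(E[safe U (start | safe)]) = {s1, s2, s3, s4}
s4 ∈ Sat(E[safe U (start | safe)]) = {s1, s2, s3, s4}, so the formula holds at s4.

Yes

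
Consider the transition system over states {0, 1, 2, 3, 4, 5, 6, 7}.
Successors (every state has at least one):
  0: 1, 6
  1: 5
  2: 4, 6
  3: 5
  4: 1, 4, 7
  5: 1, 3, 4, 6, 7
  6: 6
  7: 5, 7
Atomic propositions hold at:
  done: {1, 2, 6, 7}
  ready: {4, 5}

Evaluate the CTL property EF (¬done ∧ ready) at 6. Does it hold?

Sat(¬done) = {0, 3, 4, 5}
Sat(¬done ∧ ready) = {4, 5}
EF (¬done ∧ ready): least fixpoint, start Z0 = {4, 5}, add states with some successor in Z. Z1 = {1, 2, 3, 4, 5, 7}; Z2 = {0, 1, 2, 3, 4, 5, 7}; fixed.
Sat(EF (¬done ∧ ready)) = {0, 1, 2, 3, 4, 5, 7}
6 ∉ Sat(EF (¬done ∧ ready)) = {0, 1, 2, 3, 4, 5, 7}, so the formula does not hold at 6.

No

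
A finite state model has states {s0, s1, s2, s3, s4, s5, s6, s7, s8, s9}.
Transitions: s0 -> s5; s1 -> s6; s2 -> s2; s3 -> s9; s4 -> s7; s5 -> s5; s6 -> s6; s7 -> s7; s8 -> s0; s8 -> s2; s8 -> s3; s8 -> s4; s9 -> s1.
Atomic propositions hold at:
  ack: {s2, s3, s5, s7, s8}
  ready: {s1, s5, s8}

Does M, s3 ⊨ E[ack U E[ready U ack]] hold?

E[ready U ack]: least fixpoint, start Z0 = Sat(ack) = {s2, s3, s5, s7, s8}, add states in Sat(ready) with some successor in Z. Already a fixed point.
Sat(E[ready U ack]) = {s2, s3, s5, s7, s8}
E[ack U E[ready U ack]]: least fixpoint, start Z0 = Sat(E[ready U ack]) = {s2, s3, s5, s7, s8}, add states in Sat(ack) with some successor in Z. Already a fixed point.
Sat(E[ack U E[ready U ack]]) = {s2, s3, s5, s7, s8}
s3 ∈ Sat(E[ack U E[ready U ack]]) = {s2, s3, s5, s7, s8}, so the formula holds at s3.

Yes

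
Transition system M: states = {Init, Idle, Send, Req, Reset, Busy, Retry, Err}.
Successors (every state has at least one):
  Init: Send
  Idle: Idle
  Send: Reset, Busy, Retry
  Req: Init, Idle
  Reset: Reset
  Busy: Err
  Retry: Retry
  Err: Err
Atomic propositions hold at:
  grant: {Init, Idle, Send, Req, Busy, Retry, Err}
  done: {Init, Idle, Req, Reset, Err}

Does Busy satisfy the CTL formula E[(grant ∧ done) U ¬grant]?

Sat(grant ∧ done) = {Init, Idle, Req, Err}
Sat(¬grant) = {Reset}
E[(grant ∧ done) U ¬grant]: least fixpoint, start Z0 = Sat(¬grant) = {Reset}, add states in Sat(grant ∧ done) with some successor in Z. Already a fixed point.
Sat(E[(grant ∧ done) U ¬grant]) = {Reset}
Busy ∉ Sat(E[(grant ∧ done) U ¬grant]) = {Reset}, so the formula does not hold at Busy.

No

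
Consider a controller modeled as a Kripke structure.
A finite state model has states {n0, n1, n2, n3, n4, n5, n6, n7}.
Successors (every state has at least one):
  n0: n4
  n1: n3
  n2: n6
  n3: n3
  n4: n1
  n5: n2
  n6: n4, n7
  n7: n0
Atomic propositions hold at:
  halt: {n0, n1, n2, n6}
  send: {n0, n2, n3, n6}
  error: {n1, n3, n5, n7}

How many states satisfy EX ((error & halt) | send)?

6

Sat(error & halt) = {n1}
Sat((error & halt) | send) = {n0, n1, n2, n3, n6}
Sat(EX ((error & halt) | send)) = {s : some successor in {n0, n1, n2, n3, n6}} = {n1, n2, n3, n4, n5, n7}
|Sat(EX ((error & halt) | send))| = |{n1, n2, n3, n4, n5, n7}| = 6.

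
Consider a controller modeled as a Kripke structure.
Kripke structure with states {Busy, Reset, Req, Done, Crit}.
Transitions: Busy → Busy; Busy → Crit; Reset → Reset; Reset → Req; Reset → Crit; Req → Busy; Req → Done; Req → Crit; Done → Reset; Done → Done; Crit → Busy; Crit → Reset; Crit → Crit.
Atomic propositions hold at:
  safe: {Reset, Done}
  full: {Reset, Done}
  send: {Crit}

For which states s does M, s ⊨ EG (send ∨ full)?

{Reset, Done, Crit}

Sat(send ∨ full) = {Reset, Done, Crit}
EG (send ∨ full): greatest fixpoint, start Z0 = {Reset, Done, Crit}, keep only states in Sat with some successor in Z. Already a fixed point.
Sat(EG (send ∨ full)) = {Reset, Done, Crit}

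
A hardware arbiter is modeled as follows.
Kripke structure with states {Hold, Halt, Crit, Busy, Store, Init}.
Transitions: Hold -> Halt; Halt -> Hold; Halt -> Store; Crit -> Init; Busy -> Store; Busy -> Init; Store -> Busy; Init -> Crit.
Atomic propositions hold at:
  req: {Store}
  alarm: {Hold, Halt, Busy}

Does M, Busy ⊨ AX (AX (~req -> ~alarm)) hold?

No

Sat(~req) = {Hold, Halt, Crit, Busy, Init}
Sat(~alarm) = {Crit, Store, Init}
Sat(~req -> ~alarm) = {Crit, Store, Init}
Sat(AX (~req -> ~alarm)) = {s : every successor in {Crit, Store, Init}} = {Crit, Busy, Init}
Sat(AX (AX (~req -> ~alarm))) = {s : every successor in {Crit, Busy, Init}} = {Crit, Store, Init}
Busy ∉ Sat(AX (AX (~req -> ~alarm))) = {Crit, Store, Init}, so the formula does not hold at Busy.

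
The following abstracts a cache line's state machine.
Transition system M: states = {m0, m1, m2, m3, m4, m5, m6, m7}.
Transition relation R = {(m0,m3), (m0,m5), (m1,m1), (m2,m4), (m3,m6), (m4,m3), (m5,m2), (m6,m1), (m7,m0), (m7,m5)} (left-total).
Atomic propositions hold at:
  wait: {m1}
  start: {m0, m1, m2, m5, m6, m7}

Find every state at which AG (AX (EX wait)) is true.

Sat(EX wait) = {s : some successor in {m1}} = {m1, m6}
Sat(AX (EX wait)) = {s : every successor in {m1, m6}} = {m1, m3, m6}
AG (AX (EX wait)): greatest fixpoint, start Z0 = {m1, m3, m6}, keep only states in Sat with every successor in Z. Already a fixed point.
Sat(AG (AX (EX wait))) = {m1, m3, m6}

{m1, m3, m6}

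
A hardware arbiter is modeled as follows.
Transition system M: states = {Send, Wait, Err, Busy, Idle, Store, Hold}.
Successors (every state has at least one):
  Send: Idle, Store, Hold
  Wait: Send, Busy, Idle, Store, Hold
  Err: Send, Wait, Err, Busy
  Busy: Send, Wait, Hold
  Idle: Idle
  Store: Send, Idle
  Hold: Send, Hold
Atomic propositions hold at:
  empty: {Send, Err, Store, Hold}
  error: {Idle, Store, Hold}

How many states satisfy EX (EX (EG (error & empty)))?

Sat(error & empty) = {Store, Hold}
EG (error & empty): greatest fixpoint, start Z0 = {Store, Hold}, keep only states in Sat with some successor in Z. Z1 = {Hold}; fixed.
Sat(EG (error & empty)) = {Hold}
Sat(EX (EG (error & empty))) = {s : some successor in {Hold}} = {Send, Wait, Busy, Hold}
Sat(EX (EX (EG (error & empty)))) = {s : some successor in {Send, Wait, Busy, Hold}} = {Send, Wait, Err, Busy, Store, Hold}
|Sat(EX (EX (EG (error & empty))))| = |{Send, Wait, Err, Busy, Store, Hold}| = 6.

6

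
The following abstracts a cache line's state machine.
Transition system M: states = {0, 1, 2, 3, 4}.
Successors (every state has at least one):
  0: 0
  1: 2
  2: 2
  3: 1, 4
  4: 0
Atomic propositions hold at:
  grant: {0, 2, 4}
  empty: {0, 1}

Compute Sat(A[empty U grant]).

{0, 1, 2, 4}

A[empty U grant]: least fixpoint, start Z0 = Sat(grant) = {0, 2, 4}, add states in Sat(empty) with every successor in Z. Z1 = {0, 1, 2, 4}; fixed.
Sat(A[empty U grant]) = {0, 1, 2, 4}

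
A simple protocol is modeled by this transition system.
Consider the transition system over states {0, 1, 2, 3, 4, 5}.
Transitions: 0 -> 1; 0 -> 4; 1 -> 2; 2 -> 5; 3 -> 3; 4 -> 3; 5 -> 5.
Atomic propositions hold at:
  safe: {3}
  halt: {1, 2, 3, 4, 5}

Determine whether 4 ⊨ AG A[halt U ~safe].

No

Sat(~safe) = {0, 1, 2, 4, 5}
A[halt U ~safe]: least fixpoint, start Z0 = Sat(~safe) = {0, 1, 2, 4, 5}, add states in Sat(halt) with every successor in Z. Already a fixed point.
Sat(A[halt U ~safe]) = {0, 1, 2, 4, 5}
AG A[halt U ~safe]: greatest fixpoint, start Z0 = {0, 1, 2, 4, 5}, keep only states in Sat with every successor in Z. Z1 = {0, 1, 2, 5}; Z2 = {1, 2, 5}; fixed.
Sat(AG A[halt U ~safe]) = {1, 2, 5}
4 ∉ Sat(AG A[halt U ~safe]) = {1, 2, 5}, so the formula does not hold at 4.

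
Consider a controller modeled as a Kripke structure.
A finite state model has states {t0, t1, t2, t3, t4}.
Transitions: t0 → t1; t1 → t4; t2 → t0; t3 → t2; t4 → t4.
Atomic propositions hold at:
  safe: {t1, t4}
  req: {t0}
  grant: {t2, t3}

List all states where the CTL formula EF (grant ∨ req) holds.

Sat(grant ∨ req) = {t0, t2, t3}
EF (grant ∨ req): least fixpoint, start Z0 = {t0, t2, t3}, add states with some successor in Z. Already a fixed point.
Sat(EF (grant ∨ req)) = {t0, t2, t3}

{t0, t2, t3}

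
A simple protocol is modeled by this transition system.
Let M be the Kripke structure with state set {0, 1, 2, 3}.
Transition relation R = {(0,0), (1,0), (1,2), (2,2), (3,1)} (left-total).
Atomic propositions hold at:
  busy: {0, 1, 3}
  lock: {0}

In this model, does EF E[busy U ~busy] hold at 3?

Sat(~busy) = {2}
E[busy U ~busy]: least fixpoint, start Z0 = Sat(~busy) = {2}, add states in Sat(busy) with some successor in Z. Z1 = {1, 2}; Z2 = {1, 2, 3}; fixed.
Sat(E[busy U ~busy]) = {1, 2, 3}
EF E[busy U ~busy]: least fixpoint, start Z0 = {1, 2, 3}, add states with some successor in Z. Already a fixed point.
Sat(EF E[busy U ~busy]) = {1, 2, 3}
3 ∈ Sat(EF E[busy U ~busy]) = {1, 2, 3}, so the formula holds at 3.

Yes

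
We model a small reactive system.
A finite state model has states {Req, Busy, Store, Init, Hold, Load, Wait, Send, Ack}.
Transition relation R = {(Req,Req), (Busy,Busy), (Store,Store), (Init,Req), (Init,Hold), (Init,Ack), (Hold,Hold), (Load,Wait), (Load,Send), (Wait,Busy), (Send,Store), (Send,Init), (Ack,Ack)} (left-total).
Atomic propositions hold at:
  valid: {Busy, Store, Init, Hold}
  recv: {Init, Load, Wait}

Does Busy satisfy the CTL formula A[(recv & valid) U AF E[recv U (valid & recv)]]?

Sat(recv & valid) = {Init}
Sat(valid & recv) = {Init}
E[recv U (valid & recv)]: least fixpoint, start Z0 = Sat((valid & recv)) = {Init}, add states in Sat(recv) with some successor in Z. Already a fixed point.
Sat(E[recv U (valid & recv)]) = {Init}
AF E[recv U (valid & recv)]: least fixpoint, start Z0 = {Init}, add states with every successor in Z. Already a fixed point.
Sat(AF E[recv U (valid & recv)]) = {Init}
A[(recv & valid) U AF E[recv U (valid & recv)]]: least fixpoint, start Z0 = Sat(AF E[recv U (valid & recv)]) = {Init}, add states in Sat(recv & valid) with every successor in Z. Already a fixed point.
Sat(A[(recv & valid) U AF E[recv U (valid & recv)]]) = {Init}
Busy ∉ Sat(A[(recv & valid) U AF E[recv U (valid & recv)]]) = {Init}, so the formula does not hold at Busy.

No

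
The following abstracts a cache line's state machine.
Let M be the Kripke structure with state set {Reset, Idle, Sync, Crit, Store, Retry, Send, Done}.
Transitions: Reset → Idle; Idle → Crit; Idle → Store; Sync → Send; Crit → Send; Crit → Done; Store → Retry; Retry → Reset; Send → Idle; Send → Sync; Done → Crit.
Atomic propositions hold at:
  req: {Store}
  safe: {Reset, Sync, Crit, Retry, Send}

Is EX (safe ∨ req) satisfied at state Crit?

Yes

Sat(safe ∨ req) = {Reset, Sync, Crit, Store, Retry, Send}
Sat(EX (safe ∨ req)) = {s : some successor in {Reset, Sync, Crit, Store, Retry, Send}} = {Idle, Sync, Crit, Store, Retry, Send, Done}
Crit ∈ Sat(EX (safe ∨ req)) = {Idle, Sync, Crit, Store, Retry, Send, Done}, so the formula holds at Crit.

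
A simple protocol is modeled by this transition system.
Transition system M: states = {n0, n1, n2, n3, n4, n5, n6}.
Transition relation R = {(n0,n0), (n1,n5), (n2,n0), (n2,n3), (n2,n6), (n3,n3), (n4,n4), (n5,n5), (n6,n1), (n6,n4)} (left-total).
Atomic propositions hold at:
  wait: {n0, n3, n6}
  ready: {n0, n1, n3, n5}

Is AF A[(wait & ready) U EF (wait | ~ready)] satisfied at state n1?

Sat(wait & ready) = {n0, n3}
Sat(~ready) = {n2, n4, n6}
Sat(wait | ~ready) = {n0, n2, n3, n4, n6}
EF (wait | ~ready): least fixpoint, start Z0 = {n0, n2, n3, n4, n6}, add states with some successor in Z. Already a fixed point.
Sat(EF (wait | ~ready)) = {n0, n2, n3, n4, n6}
A[(wait & ready) U EF (wait | ~ready)]: least fixpoint, start Z0 = Sat(EF (wait | ~ready)) = {n0, n2, n3, n4, n6}, add states in Sat(wait & ready) with every successor in Z. Already a fixed point.
Sat(A[(wait & ready) U EF (wait | ~ready)]) = {n0, n2, n3, n4, n6}
AF A[(wait & ready) U EF (wait | ~ready)]: least fixpoint, start Z0 = {n0, n2, n3, n4, n6}, add states with every successor in Z. Already a fixed point.
Sat(AF A[(wait & ready) U EF (wait | ~ready)]) = {n0, n2, n3, n4, n6}
n1 ∉ Sat(AF A[(wait & ready) U EF (wait | ~ready)]) = {n0, n2, n3, n4, n6}, so the formula does not hold at n1.

No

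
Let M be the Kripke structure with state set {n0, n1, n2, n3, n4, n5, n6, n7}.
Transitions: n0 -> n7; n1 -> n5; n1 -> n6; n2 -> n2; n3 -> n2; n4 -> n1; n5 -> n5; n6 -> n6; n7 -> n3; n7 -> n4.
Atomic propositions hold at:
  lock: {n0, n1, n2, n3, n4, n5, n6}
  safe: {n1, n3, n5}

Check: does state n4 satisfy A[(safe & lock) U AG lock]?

Yes

Sat(safe & lock) = {n1, n3, n5}
AG lock: greatest fixpoint, start Z0 = {n0, n1, n2, n3, n4, n5, n6}, keep only states in Sat with every successor in Z. Z1 = {n1, n2, n3, n4, n5, n6}; fixed.
Sat(AG lock) = {n1, n2, n3, n4, n5, n6}
A[(safe & lock) U AG lock]: least fixpoint, start Z0 = Sat(AG lock) = {n1, n2, n3, n4, n5, n6}, add states in Sat(safe & lock) with every successor in Z. Already a fixed point.
Sat(A[(safe & lock) U AG lock]) = {n1, n2, n3, n4, n5, n6}
n4 ∈ Sat(A[(safe & lock) U AG lock]) = {n1, n2, n3, n4, n5, n6}, so the formula holds at n4.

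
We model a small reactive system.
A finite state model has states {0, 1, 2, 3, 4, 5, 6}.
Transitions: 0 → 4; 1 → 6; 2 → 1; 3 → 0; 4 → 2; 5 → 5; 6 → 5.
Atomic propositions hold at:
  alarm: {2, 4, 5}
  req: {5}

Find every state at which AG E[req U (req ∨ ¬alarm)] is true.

{1, 5, 6}

Sat(¬alarm) = {0, 1, 3, 6}
Sat(req ∨ ¬alarm) = {0, 1, 3, 5, 6}
E[req U (req ∨ ¬alarm)]: least fixpoint, start Z0 = Sat((req ∨ ¬alarm)) = {0, 1, 3, 5, 6}, add states in Sat(req) with some successor in Z. Already a fixed point.
Sat(E[req U (req ∨ ¬alarm)]) = {0, 1, 3, 5, 6}
AG E[req U (req ∨ ¬alarm)]: greatest fixpoint, start Z0 = {0, 1, 3, 5, 6}, keep only states in Sat with every successor in Z. Z1 = {1, 3, 5, 6}; Z2 = {1, 5, 6}; fixed.
Sat(AG E[req U (req ∨ ¬alarm)]) = {1, 5, 6}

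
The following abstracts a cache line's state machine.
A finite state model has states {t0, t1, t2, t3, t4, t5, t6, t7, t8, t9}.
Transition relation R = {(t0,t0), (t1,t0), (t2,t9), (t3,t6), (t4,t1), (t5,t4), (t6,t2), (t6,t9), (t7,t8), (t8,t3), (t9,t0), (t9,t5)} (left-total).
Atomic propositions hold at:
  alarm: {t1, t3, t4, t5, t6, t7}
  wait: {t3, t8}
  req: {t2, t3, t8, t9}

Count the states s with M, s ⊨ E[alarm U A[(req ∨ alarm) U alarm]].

Sat(req ∨ alarm) = {t1, t2, t3, t4, t5, t6, t7, t8, t9}
A[(req ∨ alarm) U alarm]: least fixpoint, start Z0 = Sat(alarm) = {t1, t3, t4, t5, t6, t7}, add states in Sat(req ∨ alarm) with every successor in Z. Z1 = {t1, t3, t4, t5, t6, t7, t8}; fixed.
Sat(A[(req ∨ alarm) U alarm]) = {t1, t3, t4, t5, t6, t7, t8}
E[alarm U A[(req ∨ alarm) U alarm]]: least fixpoint, start Z0 = Sat(A[(req ∨ alarm) U alarm]) = {t1, t3, t4, t5, t6, t7, t8}, add states in Sat(alarm) with some successor in Z. Already a fixed point.
Sat(E[alarm U A[(req ∨ alarm) U alarm]]) = {t1, t3, t4, t5, t6, t7, t8}
|Sat(E[alarm U A[(req ∨ alarm) U alarm]])| = |{t1, t3, t4, t5, t6, t7, t8}| = 7.

7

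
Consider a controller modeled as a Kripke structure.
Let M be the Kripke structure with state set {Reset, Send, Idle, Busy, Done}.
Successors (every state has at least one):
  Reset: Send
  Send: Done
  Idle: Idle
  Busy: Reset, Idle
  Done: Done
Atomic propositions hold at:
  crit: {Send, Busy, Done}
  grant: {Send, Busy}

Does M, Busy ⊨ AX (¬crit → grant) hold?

Sat(¬crit) = {Reset, Idle}
Sat(¬crit → grant) = {Send, Busy, Done}
Sat(AX (¬crit → grant)) = {s : every successor in {Send, Busy, Done}} = {Reset, Send, Done}
Busy ∉ Sat(AX (¬crit → grant)) = {Reset, Send, Done}, so the formula does not hold at Busy.

No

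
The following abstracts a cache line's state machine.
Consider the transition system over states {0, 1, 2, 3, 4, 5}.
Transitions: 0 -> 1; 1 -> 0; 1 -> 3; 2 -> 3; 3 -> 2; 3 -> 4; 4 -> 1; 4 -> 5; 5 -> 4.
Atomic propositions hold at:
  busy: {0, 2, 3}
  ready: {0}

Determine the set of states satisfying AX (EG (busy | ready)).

Sat(busy | ready) = {0, 2, 3}
EG (busy | ready): greatest fixpoint, start Z0 = {0, 2, 3}, keep only states in Sat with some successor in Z. Z1 = {2, 3}; fixed.
Sat(EG (busy | ready)) = {2, 3}
Sat(AX (EG (busy | ready))) = {s : every successor in {2, 3}} = {2}

{2}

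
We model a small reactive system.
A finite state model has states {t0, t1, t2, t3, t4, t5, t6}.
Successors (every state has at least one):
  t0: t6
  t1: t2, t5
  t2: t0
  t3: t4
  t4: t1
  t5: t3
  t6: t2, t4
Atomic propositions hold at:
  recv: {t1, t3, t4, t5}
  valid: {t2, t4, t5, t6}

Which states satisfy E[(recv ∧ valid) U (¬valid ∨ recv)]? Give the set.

{t0, t1, t3, t4, t5}

Sat(recv ∧ valid) = {t4, t5}
Sat(¬valid) = {t0, t1, t3}
Sat(¬valid ∨ recv) = {t0, t1, t3, t4, t5}
E[(recv ∧ valid) U (¬valid ∨ recv)]: least fixpoint, start Z0 = Sat((¬valid ∨ recv)) = {t0, t1, t3, t4, t5}, add states in Sat(recv ∧ valid) with some successor in Z. Already a fixed point.
Sat(E[(recv ∧ valid) U (¬valid ∨ recv)]) = {t0, t1, t3, t4, t5}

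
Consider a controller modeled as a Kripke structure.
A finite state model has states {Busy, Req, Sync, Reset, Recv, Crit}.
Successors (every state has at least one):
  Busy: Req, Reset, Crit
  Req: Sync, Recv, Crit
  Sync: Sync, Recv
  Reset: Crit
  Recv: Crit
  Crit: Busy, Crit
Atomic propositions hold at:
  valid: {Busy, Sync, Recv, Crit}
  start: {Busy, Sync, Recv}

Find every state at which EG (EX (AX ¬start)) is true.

{Busy, Req, Sync, Crit}

Sat(¬start) = {Req, Reset, Crit}
Sat(AX ¬start) = {s : every successor in {Req, Reset, Crit}} = {Busy, Reset, Recv}
Sat(EX (AX ¬start)) = {s : some successor in {Busy, Reset, Recv}} = {Busy, Req, Sync, Crit}
EG (EX (AX ¬start)): greatest fixpoint, start Z0 = {Busy, Req, Sync, Crit}, keep only states in Sat with some successor in Z. Already a fixed point.
Sat(EG (EX (AX ¬start))) = {Busy, Req, Sync, Crit}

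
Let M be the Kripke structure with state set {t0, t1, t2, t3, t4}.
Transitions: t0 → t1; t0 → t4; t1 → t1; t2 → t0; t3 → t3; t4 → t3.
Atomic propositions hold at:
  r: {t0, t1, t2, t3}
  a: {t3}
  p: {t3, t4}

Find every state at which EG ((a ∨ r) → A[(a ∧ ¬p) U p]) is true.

Sat(a ∨ r) = {t0, t1, t2, t3}
Sat(¬p) = {t0, t1, t2}
Sat(a ∧ ¬p) = ∅
A[(a ∧ ¬p) U p]: least fixpoint, start Z0 = Sat(p) = {t3, t4}, add states in Sat(a ∧ ¬p) with every successor in Z. Already a fixed point.
Sat(A[(a ∧ ¬p) U p]) = {t3, t4}
Sat((a ∨ r) → A[(a ∧ ¬p) U p]) = {t3, t4}
EG ((a ∨ r) → A[(a ∧ ¬p) U p]): greatest fixpoint, start Z0 = {t3, t4}, keep only states in Sat with some successor in Z. Already a fixed point.
Sat(EG ((a ∨ r) → A[(a ∧ ¬p) U p])) = {t3, t4}

{t3, t4}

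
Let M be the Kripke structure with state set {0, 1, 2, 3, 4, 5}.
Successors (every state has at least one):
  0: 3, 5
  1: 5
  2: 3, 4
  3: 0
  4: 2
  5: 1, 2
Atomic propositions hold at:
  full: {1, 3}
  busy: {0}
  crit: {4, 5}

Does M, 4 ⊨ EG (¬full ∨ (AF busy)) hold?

Sat(¬full) = {0, 2, 4, 5}
AF busy: least fixpoint, start Z0 = {0}, add states with every successor in Z. Z1 = {0, 3}; fixed.
Sat(AF busy) = {0, 3}
Sat(¬full ∨ (AF busy)) = {0, 2, 3, 4, 5}
EG (¬full ∨ (AF busy)): greatest fixpoint, start Z0 = {0, 2, 3, 4, 5}, keep only states in Sat with some successor in Z. Already a fixed point.
Sat(EG (¬full ∨ (AF busy))) = {0, 2, 3, 4, 5}
4 ∈ Sat(EG (¬full ∨ (AF busy))) = {0, 2, 3, 4, 5}, so the formula holds at 4.

Yes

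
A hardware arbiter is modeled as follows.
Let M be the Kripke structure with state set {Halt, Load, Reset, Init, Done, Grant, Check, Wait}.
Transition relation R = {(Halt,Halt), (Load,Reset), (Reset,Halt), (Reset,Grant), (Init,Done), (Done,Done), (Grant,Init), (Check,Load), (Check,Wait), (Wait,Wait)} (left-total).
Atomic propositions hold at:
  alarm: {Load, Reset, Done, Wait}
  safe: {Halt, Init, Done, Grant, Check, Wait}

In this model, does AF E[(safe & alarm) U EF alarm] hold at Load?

Yes

Sat(safe & alarm) = {Done, Wait}
EF alarm: least fixpoint, start Z0 = {Load, Reset, Done, Wait}, add states with some successor in Z. Z1 = {Load, Reset, Init, Done, Check, Wait}; Z2 = {Load, Reset, Init, Done, Grant, Check, Wait}; fixed.
Sat(EF alarm) = {Load, Reset, Init, Done, Grant, Check, Wait}
E[(safe & alarm) U EF alarm]: least fixpoint, start Z0 = Sat(EF alarm) = {Load, Reset, Init, Done, Grant, Check, Wait}, add states in Sat(safe & alarm) with some successor in Z. Already a fixed point.
Sat(E[(safe & alarm) U EF alarm]) = {Load, Reset, Init, Done, Grant, Check, Wait}
AF E[(safe & alarm) U EF alarm]: least fixpoint, start Z0 = {Load, Reset, Init, Done, Grant, Check, Wait}, add states with every successor in Z. Already a fixed point.
Sat(AF E[(safe & alarm) U EF alarm]) = {Load, Reset, Init, Done, Grant, Check, Wait}
Load ∈ Sat(AF E[(safe & alarm) U EF alarm]) = {Load, Reset, Init, Done, Grant, Check, Wait}, so the formula holds at Load.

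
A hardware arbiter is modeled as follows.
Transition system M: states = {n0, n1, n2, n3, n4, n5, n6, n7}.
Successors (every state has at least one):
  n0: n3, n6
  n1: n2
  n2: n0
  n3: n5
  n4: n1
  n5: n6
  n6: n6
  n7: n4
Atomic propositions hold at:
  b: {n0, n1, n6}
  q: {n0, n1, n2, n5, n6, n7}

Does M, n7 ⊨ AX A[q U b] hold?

No

A[q U b]: least fixpoint, start Z0 = Sat(b) = {n0, n1, n6}, add states in Sat(q) with every successor in Z. Z1 = {n0, n1, n2, n5, n6}; fixed.
Sat(A[q U b]) = {n0, n1, n2, n5, n6}
Sat(AX A[q U b]) = {s : every successor in {n0, n1, n2, n5, n6}} = {n1, n2, n3, n4, n5, n6}
n7 ∉ Sat(AX A[q U b]) = {n1, n2, n3, n4, n5, n6}, so the formula does not hold at n7.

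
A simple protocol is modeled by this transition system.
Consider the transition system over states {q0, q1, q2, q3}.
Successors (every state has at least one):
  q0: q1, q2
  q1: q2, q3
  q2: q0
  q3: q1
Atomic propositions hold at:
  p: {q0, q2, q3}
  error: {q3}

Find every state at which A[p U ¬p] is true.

Sat(¬p) = {q1}
A[p U ¬p]: least fixpoint, start Z0 = Sat(¬p) = {q1}, add states in Sat(p) with every successor in Z. Z1 = {q1, q3}; fixed.
Sat(A[p U ¬p]) = {q1, q3}

{q1, q3}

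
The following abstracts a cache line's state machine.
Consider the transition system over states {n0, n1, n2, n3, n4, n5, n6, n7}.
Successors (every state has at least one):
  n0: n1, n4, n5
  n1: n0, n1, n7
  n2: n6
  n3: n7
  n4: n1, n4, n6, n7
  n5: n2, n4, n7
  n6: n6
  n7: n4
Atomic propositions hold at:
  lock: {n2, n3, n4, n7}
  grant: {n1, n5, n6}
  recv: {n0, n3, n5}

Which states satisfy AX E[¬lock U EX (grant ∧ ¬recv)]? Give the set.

{n0, n2, n6, n7}

Sat(¬lock) = {n0, n1, n5, n6}
Sat(¬recv) = {n1, n2, n4, n6, n7}
Sat(grant ∧ ¬recv) = {n1, n6}
Sat(EX (grant ∧ ¬recv)) = {s : some successor in {n1, n6}} = {n0, n1, n2, n4, n6}
E[¬lock U EX (grant ∧ ¬recv)]: least fixpoint, start Z0 = Sat(EX (grant ∧ ¬recv)) = {n0, n1, n2, n4, n6}, add states in Sat(¬lock) with some successor in Z. Z1 = {n0, n1, n2, n4, n5, n6}; fixed.
Sat(E[¬lock U EX (grant ∧ ¬recv)]) = {n0, n1, n2, n4, n5, n6}
Sat(AX E[¬lock U EX (grant ∧ ¬recv)]) = {s : every successor in {n0, n1, n2, n4, n5, n6}} = {n0, n2, n6, n7}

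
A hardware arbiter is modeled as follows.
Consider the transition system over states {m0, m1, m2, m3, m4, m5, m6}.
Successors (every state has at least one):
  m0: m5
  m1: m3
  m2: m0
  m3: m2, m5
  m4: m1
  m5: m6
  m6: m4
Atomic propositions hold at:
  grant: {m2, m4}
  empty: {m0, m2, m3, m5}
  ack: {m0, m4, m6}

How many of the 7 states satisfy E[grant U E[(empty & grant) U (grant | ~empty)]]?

Sat(empty & grant) = {m2}
Sat(~empty) = {m1, m4, m6}
Sat(grant | ~empty) = {m1, m2, m4, m6}
E[(empty & grant) U (grant | ~empty)]: least fixpoint, start Z0 = Sat((grant | ~empty)) = {m1, m2, m4, m6}, add states in Sat(empty & grant) with some successor in Z. Already a fixed point.
Sat(E[(empty & grant) U (grant | ~empty)]) = {m1, m2, m4, m6}
E[grant U E[(empty & grant) U (grant | ~empty)]]: least fixpoint, start Z0 = Sat(E[(empty & grant) U (grant | ~empty)]) = {m1, m2, m4, m6}, add states in Sat(grant) with some successor in Z. Already a fixed point.
Sat(E[grant U E[(empty & grant) U (grant | ~empty)]]) = {m1, m2, m4, m6}
|Sat(E[grant U E[(empty & grant) U (grant | ~empty)]])| = |{m1, m2, m4, m6}| = 4.

4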